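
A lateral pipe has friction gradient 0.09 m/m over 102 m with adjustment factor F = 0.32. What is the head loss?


hf = J * L * F = 0.09 * 102 * 0.32 = 2.9376 m

2.9376 m


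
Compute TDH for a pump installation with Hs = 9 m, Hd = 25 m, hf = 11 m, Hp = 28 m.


TDH = Hs + Hd + hf + Hp = 9 + 25 + 11 + 28 = 73

73 m


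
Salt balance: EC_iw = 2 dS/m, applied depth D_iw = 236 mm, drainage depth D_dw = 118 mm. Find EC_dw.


EC_dw = EC_iw * D_iw / D_dw
EC_dw = 2 * 236 / 118
EC_dw = 472 / 118

4.0000 dS/m


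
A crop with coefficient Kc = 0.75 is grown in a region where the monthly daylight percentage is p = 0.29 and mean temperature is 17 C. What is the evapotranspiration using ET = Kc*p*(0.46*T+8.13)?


ET = Kc * p * (0.46*T + 8.13)
ET = 0.75 * 0.29 * (0.46*17 + 8.13)
ET = 0.75 * 0.29 * 15.9500

3.4691 mm/day


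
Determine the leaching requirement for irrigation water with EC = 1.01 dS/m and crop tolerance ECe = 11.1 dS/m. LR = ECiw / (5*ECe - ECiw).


LR = ECiw / (5*ECe - ECiw)
LR = 1.01 / (5*11.1 - 1.01)
LR = 1.01 / 54.4900

0.0185


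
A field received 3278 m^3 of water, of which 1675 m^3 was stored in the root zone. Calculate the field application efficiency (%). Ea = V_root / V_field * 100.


Ea = V_root / V_field * 100 = 1675 / 3278 * 100 = 51.0982%

51.0982 %


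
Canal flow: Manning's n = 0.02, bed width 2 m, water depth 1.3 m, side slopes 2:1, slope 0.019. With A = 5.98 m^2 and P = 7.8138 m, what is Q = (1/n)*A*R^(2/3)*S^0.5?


R = A/P = 5.98/7.8138 = 0.765313
Q = (1/0.02) * 5.98 * 0.765313^(2/3) * 0.019^0.5

34.4832 m^3/s


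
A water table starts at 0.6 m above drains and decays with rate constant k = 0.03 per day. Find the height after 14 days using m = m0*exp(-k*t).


m = m0 * exp(-k*t)
m = 0.6 * exp(-0.03 * 14)
m = 0.6 * exp(-0.4200)

0.3942 m


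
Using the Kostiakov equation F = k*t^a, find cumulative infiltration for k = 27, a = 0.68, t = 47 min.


F = k * t^a = 27 * 47^0.68
F = 27 * 13.709656

370.1607 mm


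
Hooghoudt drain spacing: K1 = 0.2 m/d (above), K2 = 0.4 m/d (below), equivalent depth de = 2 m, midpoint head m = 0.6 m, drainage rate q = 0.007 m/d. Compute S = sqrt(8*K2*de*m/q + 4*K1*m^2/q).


S^2 = 8*K2*de*m/q + 4*K1*m^2/q
S^2 = 8*0.4*2*0.6/0.007 + 4*0.2*0.6^2/0.007
S = sqrt(589.7143)

24.2840 m


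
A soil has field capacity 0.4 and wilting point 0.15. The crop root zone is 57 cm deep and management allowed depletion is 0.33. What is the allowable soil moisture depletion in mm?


SMD = (FC - PWP) * d * MAD * 10
SMD = (0.4 - 0.15) * 57 * 0.33 * 10
SMD = 0.2500 * 57 * 0.33 * 10

47.0250 mm


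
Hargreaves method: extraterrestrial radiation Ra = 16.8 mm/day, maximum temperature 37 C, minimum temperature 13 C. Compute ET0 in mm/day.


Tmean = (Tmax + Tmin)/2 = (37 + 13)/2 = 25.0
ET0 = 0.0023 * 16.8 * (25.0 + 17.8) * sqrt(37 - 13)
ET0 = 0.0023 * 16.8 * 42.8 * 4.898979

8.1019 mm/day


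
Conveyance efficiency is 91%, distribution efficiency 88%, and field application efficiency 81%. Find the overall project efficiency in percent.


Ec = 0.91, Eb = 0.88, Ea = 0.81
E = 0.91 * 0.88 * 0.81 * 100 = 64.8648%

64.8648 %


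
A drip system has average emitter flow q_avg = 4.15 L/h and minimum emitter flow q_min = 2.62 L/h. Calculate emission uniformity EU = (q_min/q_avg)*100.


EU = (q_min/q_avg)*100 = (2.62/4.15)*100 = 63.1325%

63.1325 %


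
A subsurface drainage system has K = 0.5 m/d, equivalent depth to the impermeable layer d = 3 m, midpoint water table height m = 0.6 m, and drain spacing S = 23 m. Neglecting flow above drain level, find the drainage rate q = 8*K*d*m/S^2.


q = 8*K*d*m/S^2
q = 8*0.5*3*0.6/23^2
q = 7.2000 / 529

0.0136 m/d


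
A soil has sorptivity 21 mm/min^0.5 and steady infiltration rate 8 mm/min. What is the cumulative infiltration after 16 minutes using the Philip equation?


F = S*sqrt(t) + A*t
F = 21*sqrt(16) + 8*16
F = 21*4.000000 + 128

212.0000 mm


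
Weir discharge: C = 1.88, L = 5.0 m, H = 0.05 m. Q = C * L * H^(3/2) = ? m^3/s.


Q = C * L * H^(3/2) = 1.88 * 5.0 * 0.05^1.5 = 1.88 * 5.0 * 0.011180

0.1051 m^3/s


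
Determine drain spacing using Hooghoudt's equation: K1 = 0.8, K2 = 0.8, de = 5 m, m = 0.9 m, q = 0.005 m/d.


S^2 = 8*K2*de*m/q + 4*K1*m^2/q
S^2 = 8*0.8*5*0.9/0.005 + 4*0.8*0.9^2/0.005
S = sqrt(6278.4000)

79.2364 m


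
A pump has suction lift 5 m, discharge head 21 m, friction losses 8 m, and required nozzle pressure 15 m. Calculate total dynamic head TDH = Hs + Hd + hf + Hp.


TDH = Hs + Hd + hf + Hp = 5 + 21 + 8 + 15 = 49

49 m


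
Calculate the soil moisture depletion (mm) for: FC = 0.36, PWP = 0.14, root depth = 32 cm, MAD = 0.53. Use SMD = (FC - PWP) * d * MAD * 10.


SMD = (FC - PWP) * d * MAD * 10
SMD = (0.36 - 0.14) * 32 * 0.53 * 10
SMD = 0.2200 * 32 * 0.53 * 10

37.3120 mm


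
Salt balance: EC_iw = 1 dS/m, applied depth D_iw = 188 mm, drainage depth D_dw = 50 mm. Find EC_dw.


EC_dw = EC_iw * D_iw / D_dw
EC_dw = 1 * 188 / 50
EC_dw = 188 / 50

3.7600 dS/m


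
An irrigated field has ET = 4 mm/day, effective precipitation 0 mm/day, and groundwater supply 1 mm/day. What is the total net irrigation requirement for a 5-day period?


Daily deficit = ET - Pe - GW = 4 - 0 - 1 = 3 mm/day
NIR = 3 * 5 = 15 mm

15.0000 mm


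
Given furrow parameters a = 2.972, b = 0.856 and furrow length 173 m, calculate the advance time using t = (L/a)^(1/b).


t = (L/a)^(1/b)
t = (173/2.972)^(1/0.856)
t = 58.209960^(1/0.856)

115.3222 min


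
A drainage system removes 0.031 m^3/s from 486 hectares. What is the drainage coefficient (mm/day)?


DC = Q * 86400 / (A * 10000) * 1000
DC = 0.031 * 86400 / (486 * 10000) * 1000
DC = 2678400.0000 / 4860000

0.5511 mm/day


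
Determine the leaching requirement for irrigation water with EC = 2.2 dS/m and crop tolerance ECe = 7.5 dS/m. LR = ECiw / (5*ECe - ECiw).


LR = ECiw / (5*ECe - ECiw)
LR = 2.2 / (5*7.5 - 2.2)
LR = 2.2 / 35.3000

0.0623


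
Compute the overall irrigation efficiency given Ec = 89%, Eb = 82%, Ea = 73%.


Ec = 0.89, Eb = 0.82, Ea = 0.73
E = 0.89 * 0.82 * 0.73 * 100 = 53.2754%

53.2754 %


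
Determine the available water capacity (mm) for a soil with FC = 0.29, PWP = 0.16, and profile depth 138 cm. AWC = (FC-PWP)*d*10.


AWC = (FC - PWP) * d * 10
AWC = (0.29 - 0.16) * 138 * 10
AWC = 0.1300 * 138 * 10

179.4000 mm


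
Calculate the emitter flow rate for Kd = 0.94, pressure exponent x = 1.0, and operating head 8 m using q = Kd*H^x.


q = Kd * H^x = 0.94 * 8^1.0 = 0.94 * 8.000000

7.5200 L/h


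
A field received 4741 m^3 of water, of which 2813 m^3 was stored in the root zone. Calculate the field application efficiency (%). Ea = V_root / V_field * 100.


Ea = V_root / V_field * 100 = 2813 / 4741 * 100 = 59.3335%

59.3335 %


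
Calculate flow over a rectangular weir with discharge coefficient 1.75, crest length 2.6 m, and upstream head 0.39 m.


Q = C * L * H^(3/2) = 1.75 * 2.6 * 0.39^1.5 = 1.75 * 2.6 * 0.243555

1.1082 m^3/s


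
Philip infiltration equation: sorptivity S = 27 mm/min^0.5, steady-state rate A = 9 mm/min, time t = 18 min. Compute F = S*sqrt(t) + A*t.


F = S*sqrt(t) + A*t
F = 27*sqrt(18) + 9*18
F = 27*4.242641 + 162

276.5513 mm


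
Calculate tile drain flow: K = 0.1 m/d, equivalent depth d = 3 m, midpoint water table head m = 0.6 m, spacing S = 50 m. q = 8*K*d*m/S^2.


q = 8*K*d*m/S^2
q = 8*0.1*3*0.6/50^2
q = 1.4400 / 2500

5.7600e-04 m/d


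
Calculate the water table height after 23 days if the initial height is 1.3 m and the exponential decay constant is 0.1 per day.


m = m0 * exp(-k*t)
m = 1.3 * exp(-0.1 * 23)
m = 1.3 * exp(-2.3000)

0.1303 m


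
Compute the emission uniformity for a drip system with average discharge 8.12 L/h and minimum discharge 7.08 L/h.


EU = (q_min/q_avg)*100 = (7.08/8.12)*100 = 87.1921%

87.1921 %


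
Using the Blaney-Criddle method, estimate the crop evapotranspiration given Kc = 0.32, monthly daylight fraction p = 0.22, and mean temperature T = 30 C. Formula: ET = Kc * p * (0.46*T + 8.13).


ET = Kc * p * (0.46*T + 8.13)
ET = 0.32 * 0.22 * (0.46*30 + 8.13)
ET = 0.32 * 0.22 * 21.9300

1.5439 mm/day


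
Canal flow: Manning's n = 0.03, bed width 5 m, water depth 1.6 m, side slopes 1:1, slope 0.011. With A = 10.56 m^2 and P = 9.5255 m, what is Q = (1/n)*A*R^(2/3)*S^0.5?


R = A/P = 10.56/9.5255 = 1.108603
Q = (1/0.03) * 10.56 * 1.108603^(2/3) * 0.011^0.5

39.5448 m^3/s


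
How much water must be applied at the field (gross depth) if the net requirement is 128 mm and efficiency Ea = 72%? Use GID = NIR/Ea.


Ea = 72% = 0.72
GID = NIR / Ea = 128 / 0.72 = 177.7778 mm

177.7778 mm


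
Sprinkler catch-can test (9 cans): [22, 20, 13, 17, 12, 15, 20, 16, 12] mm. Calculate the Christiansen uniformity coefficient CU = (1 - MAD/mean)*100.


mean = 16.333333 mm
MAD = 3.037037 mm
CU = (1 - 3.037037/16.333333)*100

81.4059 %


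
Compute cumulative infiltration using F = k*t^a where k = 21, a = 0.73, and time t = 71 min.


F = k * t^a = 21 * 71^0.73
F = 21 * 22.460457

471.6696 mm


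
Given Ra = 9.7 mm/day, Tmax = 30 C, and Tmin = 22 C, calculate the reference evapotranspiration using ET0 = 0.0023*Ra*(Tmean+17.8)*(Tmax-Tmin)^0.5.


Tmean = (Tmax + Tmin)/2 = (30 + 22)/2 = 26.0
ET0 = 0.0023 * 9.7 * (26.0 + 17.8) * sqrt(30 - 22)
ET0 = 0.0023 * 9.7 * 43.8 * 2.828427

2.7639 mm/day


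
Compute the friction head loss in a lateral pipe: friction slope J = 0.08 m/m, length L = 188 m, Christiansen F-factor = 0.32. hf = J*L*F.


hf = J * L * F = 0.08 * 188 * 0.32 = 4.8128 m

4.8128 m


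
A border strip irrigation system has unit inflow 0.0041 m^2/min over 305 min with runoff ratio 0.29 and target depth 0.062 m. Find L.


L = q*t/((1+r)*Z)
L = 0.0041*305/((1+0.29)*0.062)
L = 1.2505/0.07998

15.6352 m


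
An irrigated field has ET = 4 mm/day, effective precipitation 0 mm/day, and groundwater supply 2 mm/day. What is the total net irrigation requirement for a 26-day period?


Daily deficit = ET - Pe - GW = 4 - 0 - 2 = 2 mm/day
NIR = 2 * 26 = 52 mm

52.0000 mm


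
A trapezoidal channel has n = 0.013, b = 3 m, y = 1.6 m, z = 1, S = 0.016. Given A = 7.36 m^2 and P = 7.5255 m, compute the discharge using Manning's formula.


R = A/P = 7.36/7.5255 = 0.978008
Q = (1/0.013) * 7.36 * 0.978008^(2/3) * 0.016^0.5

70.5596 m^3/s


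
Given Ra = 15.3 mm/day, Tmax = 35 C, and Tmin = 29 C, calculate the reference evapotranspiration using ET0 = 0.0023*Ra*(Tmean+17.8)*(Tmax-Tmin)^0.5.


Tmean = (Tmax + Tmin)/2 = (35 + 29)/2 = 32.0
ET0 = 0.0023 * 15.3 * (32.0 + 17.8) * sqrt(35 - 29)
ET0 = 0.0023 * 15.3 * 49.8 * 2.449490

4.2926 mm/day


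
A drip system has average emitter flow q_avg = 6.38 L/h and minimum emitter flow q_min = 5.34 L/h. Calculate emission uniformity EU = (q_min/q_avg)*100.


EU = (q_min/q_avg)*100 = (5.34/6.38)*100 = 83.6991%

83.6991 %


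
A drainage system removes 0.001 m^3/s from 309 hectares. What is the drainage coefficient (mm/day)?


DC = Q * 86400 / (A * 10000) * 1000
DC = 0.001 * 86400 / (309 * 10000) * 1000
DC = 86400.0000 / 3090000

0.0280 mm/day


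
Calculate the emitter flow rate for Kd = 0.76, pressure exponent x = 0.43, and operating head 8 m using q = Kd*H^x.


q = Kd * H^x = 0.76 * 8^0.43 = 0.76 * 2.445281

1.8584 L/h


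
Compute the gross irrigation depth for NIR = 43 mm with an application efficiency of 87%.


Ea = 87% = 0.87
GID = NIR / Ea = 43 / 0.87 = 49.4253 mm

49.4253 mm


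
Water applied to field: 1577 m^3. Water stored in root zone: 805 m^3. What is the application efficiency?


Ea = V_root / V_field * 100 = 805 / 1577 * 100 = 51.0463%

51.0463 %


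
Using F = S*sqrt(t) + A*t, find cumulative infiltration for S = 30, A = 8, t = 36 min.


F = S*sqrt(t) + A*t
F = 30*sqrt(36) + 8*36
F = 30*6.000000 + 288

468.0000 mm


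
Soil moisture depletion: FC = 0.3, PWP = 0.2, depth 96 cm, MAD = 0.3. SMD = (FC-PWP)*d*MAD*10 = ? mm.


SMD = (FC - PWP) * d * MAD * 10
SMD = (0.3 - 0.2) * 96 * 0.3 * 10
SMD = 0.1000 * 96 * 0.3 * 10

28.8000 mm


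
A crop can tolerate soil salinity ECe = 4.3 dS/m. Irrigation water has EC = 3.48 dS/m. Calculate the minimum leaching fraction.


LR = ECiw / (5*ECe - ECiw)
LR = 3.48 / (5*4.3 - 3.48)
LR = 3.48 / 18.0200

0.1931


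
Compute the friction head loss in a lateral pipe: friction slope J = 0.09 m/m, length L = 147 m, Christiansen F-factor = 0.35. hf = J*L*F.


hf = J * L * F = 0.09 * 147 * 0.35 = 4.6305 m

4.6305 m


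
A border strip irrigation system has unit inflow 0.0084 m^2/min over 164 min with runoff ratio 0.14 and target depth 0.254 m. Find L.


L = q*t/((1+r)*Z)
L = 0.0084*164/((1+0.14)*0.254)
L = 1.3776/0.28956

4.7576 m


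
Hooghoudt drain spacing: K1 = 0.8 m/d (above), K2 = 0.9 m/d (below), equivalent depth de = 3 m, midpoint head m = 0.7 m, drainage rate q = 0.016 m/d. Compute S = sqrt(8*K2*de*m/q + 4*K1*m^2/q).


S^2 = 8*K2*de*m/q + 4*K1*m^2/q
S^2 = 8*0.9*3*0.7/0.016 + 4*0.8*0.7^2/0.016
S = sqrt(1043.0000)

32.2955 m


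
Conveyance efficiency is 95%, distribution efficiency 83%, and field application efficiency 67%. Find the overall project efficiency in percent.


Ec = 0.95, Eb = 0.83, Ea = 0.67
E = 0.95 * 0.83 * 0.67 * 100 = 52.8295%

52.8295 %


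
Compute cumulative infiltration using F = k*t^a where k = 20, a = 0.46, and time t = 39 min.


F = k * t^a = 20 * 39^0.46
F = 20 * 5.393736

107.8747 mm


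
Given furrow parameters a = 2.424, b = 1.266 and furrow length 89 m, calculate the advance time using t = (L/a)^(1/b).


t = (L/a)^(1/b)
t = (89/2.424)^(1/1.266)
t = 36.716172^(1/1.266)

17.2212 min


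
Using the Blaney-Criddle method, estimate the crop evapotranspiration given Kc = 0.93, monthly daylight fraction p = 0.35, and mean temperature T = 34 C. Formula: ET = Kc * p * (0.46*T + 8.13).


ET = Kc * p * (0.46*T + 8.13)
ET = 0.93 * 0.35 * (0.46*34 + 8.13)
ET = 0.93 * 0.35 * 23.7700

7.7371 mm/day


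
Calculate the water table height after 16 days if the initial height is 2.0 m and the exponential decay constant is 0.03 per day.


m = m0 * exp(-k*t)
m = 2.0 * exp(-0.03 * 16)
m = 2.0 * exp(-0.4800)

1.2376 m


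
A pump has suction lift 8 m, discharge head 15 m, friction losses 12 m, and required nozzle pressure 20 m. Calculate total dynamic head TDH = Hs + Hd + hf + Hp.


TDH = Hs + Hd + hf + Hp = 8 + 15 + 12 + 20 = 55

55 m


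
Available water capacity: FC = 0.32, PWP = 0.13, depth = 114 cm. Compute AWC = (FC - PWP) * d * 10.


AWC = (FC - PWP) * d * 10
AWC = (0.32 - 0.13) * 114 * 10
AWC = 0.1900 * 114 * 10

216.6000 mm


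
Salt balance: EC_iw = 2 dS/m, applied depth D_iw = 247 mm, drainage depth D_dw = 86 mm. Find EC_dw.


EC_dw = EC_iw * D_iw / D_dw
EC_dw = 2 * 247 / 86
EC_dw = 494 / 86

5.7442 dS/m


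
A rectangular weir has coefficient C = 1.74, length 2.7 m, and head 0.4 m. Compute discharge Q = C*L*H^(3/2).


Q = C * L * H^(3/2) = 1.74 * 2.7 * 0.4^1.5 = 1.74 * 2.7 * 0.252982

1.1885 m^3/s


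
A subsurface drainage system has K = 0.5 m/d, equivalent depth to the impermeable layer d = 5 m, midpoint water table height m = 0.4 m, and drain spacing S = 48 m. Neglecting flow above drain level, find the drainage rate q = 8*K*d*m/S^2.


q = 8*K*d*m/S^2
q = 8*0.5*5*0.4/48^2
q = 8.0000 / 2304

0.0035 m/d


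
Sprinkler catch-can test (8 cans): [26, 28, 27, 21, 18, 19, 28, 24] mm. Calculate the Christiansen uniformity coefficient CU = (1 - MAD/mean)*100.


mean = 23.875000 mm
MAD = 3.406250 mm
CU = (1 - 3.406250/23.875000)*100

85.7330 %


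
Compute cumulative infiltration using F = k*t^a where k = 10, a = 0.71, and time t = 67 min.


F = k * t^a = 10 * 67^0.71
F = 10 * 19.793068

197.9307 mm


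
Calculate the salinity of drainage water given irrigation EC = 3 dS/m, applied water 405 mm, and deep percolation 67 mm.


EC_dw = EC_iw * D_iw / D_dw
EC_dw = 3 * 405 / 67
EC_dw = 1215 / 67

18.1343 dS/m


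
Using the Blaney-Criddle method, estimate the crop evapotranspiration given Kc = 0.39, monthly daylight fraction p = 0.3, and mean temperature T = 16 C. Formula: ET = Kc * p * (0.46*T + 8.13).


ET = Kc * p * (0.46*T + 8.13)
ET = 0.39 * 0.3 * (0.46*16 + 8.13)
ET = 0.39 * 0.3 * 15.4900

1.8123 mm/day


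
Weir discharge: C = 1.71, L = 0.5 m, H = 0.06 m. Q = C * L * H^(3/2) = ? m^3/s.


Q = C * L * H^(3/2) = 1.71 * 0.5 * 0.06^1.5 = 1.71 * 0.5 * 0.014697

0.0126 m^3/s


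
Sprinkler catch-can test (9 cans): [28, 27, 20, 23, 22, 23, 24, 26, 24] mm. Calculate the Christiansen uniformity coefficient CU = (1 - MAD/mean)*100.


mean = 24.111111 mm
MAD = 1.925926 mm
CU = (1 - 1.925926/24.111111)*100

92.0123 %


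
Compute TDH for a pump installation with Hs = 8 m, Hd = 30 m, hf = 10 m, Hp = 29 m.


TDH = Hs + Hd + hf + Hp = 8 + 30 + 10 + 29 = 77

77 m


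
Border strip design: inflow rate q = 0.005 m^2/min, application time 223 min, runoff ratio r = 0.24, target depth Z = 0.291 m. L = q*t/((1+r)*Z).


L = q*t/((1+r)*Z)
L = 0.005*223/((1+0.24)*0.291)
L = 1.115/0.36084

3.0900 m


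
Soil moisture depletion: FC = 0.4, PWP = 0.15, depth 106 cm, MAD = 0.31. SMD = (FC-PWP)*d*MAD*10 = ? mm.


SMD = (FC - PWP) * d * MAD * 10
SMD = (0.4 - 0.15) * 106 * 0.31 * 10
SMD = 0.2500 * 106 * 0.31 * 10

82.1500 mm


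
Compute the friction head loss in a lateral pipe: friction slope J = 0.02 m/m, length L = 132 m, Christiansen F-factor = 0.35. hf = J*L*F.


hf = J * L * F = 0.02 * 132 * 0.35 = 0.9240 m

0.9240 m


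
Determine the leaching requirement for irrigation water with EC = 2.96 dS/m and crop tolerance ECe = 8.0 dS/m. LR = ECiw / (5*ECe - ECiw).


LR = ECiw / (5*ECe - ECiw)
LR = 2.96 / (5*8.0 - 2.96)
LR = 2.96 / 37.0400

0.0799


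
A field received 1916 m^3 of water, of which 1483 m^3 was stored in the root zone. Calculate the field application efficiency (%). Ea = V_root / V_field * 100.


Ea = V_root / V_field * 100 = 1483 / 1916 * 100 = 77.4008%

77.4008 %


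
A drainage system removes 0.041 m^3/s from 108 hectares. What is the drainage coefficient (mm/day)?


DC = Q * 86400 / (A * 10000) * 1000
DC = 0.041 * 86400 / (108 * 10000) * 1000
DC = 3542400.0000 / 1080000

3.2800 mm/day


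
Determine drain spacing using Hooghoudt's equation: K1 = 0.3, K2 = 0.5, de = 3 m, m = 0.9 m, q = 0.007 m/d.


S^2 = 8*K2*de*m/q + 4*K1*m^2/q
S^2 = 8*0.5*3*0.9/0.007 + 4*0.3*0.9^2/0.007
S = sqrt(1681.7143)

41.0087 m


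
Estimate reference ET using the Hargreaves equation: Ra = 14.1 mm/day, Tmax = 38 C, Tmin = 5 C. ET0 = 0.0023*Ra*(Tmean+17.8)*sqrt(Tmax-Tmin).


Tmean = (Tmax + Tmin)/2 = (38 + 5)/2 = 21.5
ET0 = 0.0023 * 14.1 * (21.5 + 17.8) * sqrt(38 - 5)
ET0 = 0.0023 * 14.1 * 39.3 * 5.744563

7.3214 mm/day


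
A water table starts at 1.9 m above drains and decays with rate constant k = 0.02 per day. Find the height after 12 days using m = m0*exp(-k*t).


m = m0 * exp(-k*t)
m = 1.9 * exp(-0.02 * 12)
m = 1.9 * exp(-0.2400)

1.4946 m


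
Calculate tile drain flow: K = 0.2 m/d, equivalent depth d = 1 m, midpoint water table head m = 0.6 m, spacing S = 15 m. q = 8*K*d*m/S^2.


q = 8*K*d*m/S^2
q = 8*0.2*1*0.6/15^2
q = 0.9600 / 225

0.0043 m/d


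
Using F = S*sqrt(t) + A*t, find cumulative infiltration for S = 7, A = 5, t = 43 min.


F = S*sqrt(t) + A*t
F = 7*sqrt(43) + 5*43
F = 7*6.557439 + 215

260.9021 mm


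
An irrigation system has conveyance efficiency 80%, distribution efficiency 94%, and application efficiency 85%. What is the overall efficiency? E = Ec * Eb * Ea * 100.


Ec = 0.8, Eb = 0.94, Ea = 0.85
E = 0.8 * 0.94 * 0.85 * 100 = 63.9200%

63.9200 %


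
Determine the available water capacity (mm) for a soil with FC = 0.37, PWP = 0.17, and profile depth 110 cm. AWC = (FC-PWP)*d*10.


AWC = (FC - PWP) * d * 10
AWC = (0.37 - 0.17) * 110 * 10
AWC = 0.2000 * 110 * 10

220.0000 mm


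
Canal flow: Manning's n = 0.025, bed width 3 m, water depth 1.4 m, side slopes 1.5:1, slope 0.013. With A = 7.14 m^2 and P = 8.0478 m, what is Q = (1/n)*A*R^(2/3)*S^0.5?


R = A/P = 7.14/8.0478 = 0.887199
Q = (1/0.025) * 7.14 * 0.887199^(2/3) * 0.013^0.5

30.0661 m^3/s


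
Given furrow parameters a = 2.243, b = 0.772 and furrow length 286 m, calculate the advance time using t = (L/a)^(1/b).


t = (L/a)^(1/b)
t = (286/2.243)^(1/0.772)
t = 127.507802^(1/0.772)

533.8008 min


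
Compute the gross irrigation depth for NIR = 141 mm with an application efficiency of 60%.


Ea = 60% = 0.6
GID = NIR / Ea = 141 / 0.6 = 235.0000 mm

235.0000 mm


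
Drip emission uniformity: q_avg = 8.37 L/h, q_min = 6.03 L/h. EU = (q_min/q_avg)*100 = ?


EU = (q_min/q_avg)*100 = (6.03/8.37)*100 = 72.0430%

72.0430 %


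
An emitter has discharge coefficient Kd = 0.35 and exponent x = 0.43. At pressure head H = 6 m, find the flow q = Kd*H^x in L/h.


q = Kd * H^x = 0.35 * 6^0.43 = 0.35 * 2.160753

0.7563 L/h


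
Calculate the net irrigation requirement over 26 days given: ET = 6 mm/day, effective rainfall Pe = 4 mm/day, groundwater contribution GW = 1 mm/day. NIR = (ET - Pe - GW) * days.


Daily deficit = ET - Pe - GW = 6 - 4 - 1 = 1 mm/day
NIR = 1 * 26 = 26 mm

26.0000 mm


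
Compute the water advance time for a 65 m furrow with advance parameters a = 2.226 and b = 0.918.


t = (L/a)^(1/b)
t = (65/2.226)^(1/0.918)
t = 29.200359^(1/0.918)

39.4715 min


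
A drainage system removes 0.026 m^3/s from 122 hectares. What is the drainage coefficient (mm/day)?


DC = Q * 86400 / (A * 10000) * 1000
DC = 0.026 * 86400 / (122 * 10000) * 1000
DC = 2246400.0000 / 1220000

1.8413 mm/day


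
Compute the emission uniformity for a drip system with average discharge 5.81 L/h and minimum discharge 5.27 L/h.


EU = (q_min/q_avg)*100 = (5.27/5.81)*100 = 90.7057%

90.7057 %


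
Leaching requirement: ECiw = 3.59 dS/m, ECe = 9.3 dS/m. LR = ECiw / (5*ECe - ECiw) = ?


LR = ECiw / (5*ECe - ECiw)
LR = 3.59 / (5*9.3 - 3.59)
LR = 3.59 / 42.9100

0.0837


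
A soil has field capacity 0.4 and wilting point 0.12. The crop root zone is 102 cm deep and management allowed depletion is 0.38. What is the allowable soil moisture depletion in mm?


SMD = (FC - PWP) * d * MAD * 10
SMD = (0.4 - 0.12) * 102 * 0.38 * 10
SMD = 0.2800 * 102 * 0.38 * 10

108.5280 mm


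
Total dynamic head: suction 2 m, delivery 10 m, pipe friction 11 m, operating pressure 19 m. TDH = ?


TDH = Hs + Hd + hf + Hp = 2 + 10 + 11 + 19 = 42

42 m


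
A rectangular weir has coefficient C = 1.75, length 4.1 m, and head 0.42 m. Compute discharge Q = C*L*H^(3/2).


Q = C * L * H^(3/2) = 1.75 * 4.1 * 0.42^1.5 = 1.75 * 4.1 * 0.272191

1.9530 m^3/s


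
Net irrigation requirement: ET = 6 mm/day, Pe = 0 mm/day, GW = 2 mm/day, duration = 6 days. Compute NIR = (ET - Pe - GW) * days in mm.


Daily deficit = ET - Pe - GW = 6 - 0 - 2 = 4 mm/day
NIR = 4 * 6 = 24 mm

24.0000 mm


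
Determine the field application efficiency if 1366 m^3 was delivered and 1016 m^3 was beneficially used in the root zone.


Ea = V_root / V_field * 100 = 1016 / 1366 * 100 = 74.3777%

74.3777 %


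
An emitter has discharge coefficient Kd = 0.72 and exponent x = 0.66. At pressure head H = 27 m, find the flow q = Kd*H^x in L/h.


q = Kd * H^x = 0.72 * 27^0.66 = 0.72 * 8.804406

6.3392 L/h


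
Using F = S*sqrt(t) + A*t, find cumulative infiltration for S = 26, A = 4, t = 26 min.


F = S*sqrt(t) + A*t
F = 26*sqrt(26) + 4*26
F = 26*5.099020 + 104

236.5745 mm


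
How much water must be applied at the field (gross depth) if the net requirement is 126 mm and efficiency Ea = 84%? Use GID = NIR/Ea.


Ea = 84% = 0.84
GID = NIR / Ea = 126 / 0.84 = 150.0000 mm

150.0000 mm


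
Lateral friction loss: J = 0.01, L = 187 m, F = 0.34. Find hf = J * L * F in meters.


hf = J * L * F = 0.01 * 187 * 0.34 = 0.6358 m

0.6358 m


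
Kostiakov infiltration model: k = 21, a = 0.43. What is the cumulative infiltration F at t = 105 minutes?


F = k * t^a = 21 * 105^0.43
F = 21 * 7.397950

155.3569 mm


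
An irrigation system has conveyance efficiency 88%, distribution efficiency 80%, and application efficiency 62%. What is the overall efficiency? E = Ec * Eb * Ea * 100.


Ec = 0.88, Eb = 0.8, Ea = 0.62
E = 0.88 * 0.8 * 0.62 * 100 = 43.6480%

43.6480 %


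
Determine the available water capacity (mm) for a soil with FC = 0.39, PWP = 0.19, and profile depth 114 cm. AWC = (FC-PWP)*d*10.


AWC = (FC - PWP) * d * 10
AWC = (0.39 - 0.19) * 114 * 10
AWC = 0.2000 * 114 * 10

228.0000 mm


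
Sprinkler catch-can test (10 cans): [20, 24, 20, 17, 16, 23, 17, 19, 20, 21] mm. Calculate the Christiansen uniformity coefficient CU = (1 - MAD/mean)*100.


mean = 19.700000 mm
MAD = 1.960000 mm
CU = (1 - 1.960000/19.700000)*100

90.0508 %


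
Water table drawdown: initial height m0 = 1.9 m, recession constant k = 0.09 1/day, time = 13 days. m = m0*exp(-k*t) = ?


m = m0 * exp(-k*t)
m = 1.9 * exp(-0.09 * 13)
m = 1.9 * exp(-1.1700)

0.5897 m


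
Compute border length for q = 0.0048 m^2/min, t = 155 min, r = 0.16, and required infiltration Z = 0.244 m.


L = q*t/((1+r)*Z)
L = 0.0048*155/((1+0.16)*0.244)
L = 0.744/0.28304

2.6286 m


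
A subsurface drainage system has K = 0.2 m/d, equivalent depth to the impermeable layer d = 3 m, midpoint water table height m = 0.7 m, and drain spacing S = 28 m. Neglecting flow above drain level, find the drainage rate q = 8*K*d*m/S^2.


q = 8*K*d*m/S^2
q = 8*0.2*3*0.7/28^2
q = 3.3600 / 784

0.0043 m/d


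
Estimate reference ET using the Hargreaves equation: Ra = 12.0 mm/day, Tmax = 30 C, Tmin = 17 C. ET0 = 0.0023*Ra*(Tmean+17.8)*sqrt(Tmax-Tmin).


Tmean = (Tmax + Tmin)/2 = (30 + 17)/2 = 23.5
ET0 = 0.0023 * 12.0 * (23.5 + 17.8) * sqrt(30 - 17)
ET0 = 0.0023 * 12.0 * 41.3 * 3.605551

4.1099 mm/day


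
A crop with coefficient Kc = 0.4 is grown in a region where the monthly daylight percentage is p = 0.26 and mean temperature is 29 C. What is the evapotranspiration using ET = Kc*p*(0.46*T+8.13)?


ET = Kc * p * (0.46*T + 8.13)
ET = 0.4 * 0.26 * (0.46*29 + 8.13)
ET = 0.4 * 0.26 * 21.4700

2.2329 mm/day


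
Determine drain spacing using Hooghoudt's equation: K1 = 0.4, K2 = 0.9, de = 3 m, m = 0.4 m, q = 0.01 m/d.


S^2 = 8*K2*de*m/q + 4*K1*m^2/q
S^2 = 8*0.9*3*0.4/0.01 + 4*0.4*0.4^2/0.01
S = sqrt(889.6000)

29.8262 m


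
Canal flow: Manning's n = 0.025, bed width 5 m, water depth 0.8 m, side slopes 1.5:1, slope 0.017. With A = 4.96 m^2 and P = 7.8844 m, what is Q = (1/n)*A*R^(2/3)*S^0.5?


R = A/P = 4.96/7.8844 = 0.629090
Q = (1/0.025) * 4.96 * 0.629090^(2/3) * 0.017^0.5

18.9922 m^3/s


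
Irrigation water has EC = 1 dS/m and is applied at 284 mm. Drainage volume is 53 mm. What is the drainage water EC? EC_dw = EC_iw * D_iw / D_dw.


EC_dw = EC_iw * D_iw / D_dw
EC_dw = 1 * 284 / 53
EC_dw = 284 / 53

5.3585 dS/m


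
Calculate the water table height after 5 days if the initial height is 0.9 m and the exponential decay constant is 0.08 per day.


m = m0 * exp(-k*t)
m = 0.9 * exp(-0.08 * 5)
m = 0.9 * exp(-0.4000)

0.6033 m


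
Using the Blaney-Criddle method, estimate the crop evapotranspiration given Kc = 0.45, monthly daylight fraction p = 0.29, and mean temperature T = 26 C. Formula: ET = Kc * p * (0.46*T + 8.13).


ET = Kc * p * (0.46*T + 8.13)
ET = 0.45 * 0.29 * (0.46*26 + 8.13)
ET = 0.45 * 0.29 * 20.0900

2.6217 mm/day


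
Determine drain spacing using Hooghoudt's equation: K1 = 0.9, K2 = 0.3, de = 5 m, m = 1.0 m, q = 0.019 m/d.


S^2 = 8*K2*de*m/q + 4*K1*m^2/q
S^2 = 8*0.3*5*1.0/0.019 + 4*0.9*1.0^2/0.019
S = sqrt(821.0526)

28.6540 m


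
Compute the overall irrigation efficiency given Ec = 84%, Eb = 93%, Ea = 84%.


Ec = 0.84, Eb = 0.93, Ea = 0.84
E = 0.84 * 0.93 * 0.84 * 100 = 65.6208%

65.6208 %


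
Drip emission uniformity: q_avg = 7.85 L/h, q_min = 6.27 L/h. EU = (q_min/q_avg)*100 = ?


EU = (q_min/q_avg)*100 = (6.27/7.85)*100 = 79.8726%

79.8726 %


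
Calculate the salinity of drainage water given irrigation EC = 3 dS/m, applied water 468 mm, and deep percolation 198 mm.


EC_dw = EC_iw * D_iw / D_dw
EC_dw = 3 * 468 / 198
EC_dw = 1404 / 198

7.0909 dS/m


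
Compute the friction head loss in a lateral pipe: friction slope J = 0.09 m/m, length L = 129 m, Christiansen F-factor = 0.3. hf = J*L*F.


hf = J * L * F = 0.09 * 129 * 0.3 = 3.4830 m

3.4830 m


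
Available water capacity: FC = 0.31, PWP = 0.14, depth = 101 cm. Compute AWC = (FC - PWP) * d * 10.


AWC = (FC - PWP) * d * 10
AWC = (0.31 - 0.14) * 101 * 10
AWC = 0.1700 * 101 * 10

171.7000 mm


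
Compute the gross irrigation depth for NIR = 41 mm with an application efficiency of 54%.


Ea = 54% = 0.54
GID = NIR / Ea = 41 / 0.54 = 75.9259 mm

75.9259 mm


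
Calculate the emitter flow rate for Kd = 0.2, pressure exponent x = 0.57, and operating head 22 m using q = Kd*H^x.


q = Kd * H^x = 0.2 * 22^0.57 = 0.2 * 5.823458

1.1647 L/h


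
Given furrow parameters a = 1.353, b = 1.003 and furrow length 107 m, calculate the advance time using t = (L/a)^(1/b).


t = (L/a)^(1/b)
t = (107/1.353)^(1/1.003)
t = 79.083518^(1/1.003)

78.0564 min


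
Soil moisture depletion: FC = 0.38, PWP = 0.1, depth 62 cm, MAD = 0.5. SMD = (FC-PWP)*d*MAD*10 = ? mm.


SMD = (FC - PWP) * d * MAD * 10
SMD = (0.38 - 0.1) * 62 * 0.5 * 10
SMD = 0.2800 * 62 * 0.5 * 10

86.8000 mm


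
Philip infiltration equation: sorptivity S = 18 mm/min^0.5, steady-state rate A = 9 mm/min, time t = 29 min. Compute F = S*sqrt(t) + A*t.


F = S*sqrt(t) + A*t
F = 18*sqrt(29) + 9*29
F = 18*5.385165 + 261

357.9330 mm


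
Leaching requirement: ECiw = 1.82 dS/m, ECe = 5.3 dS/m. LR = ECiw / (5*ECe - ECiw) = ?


LR = ECiw / (5*ECe - ECiw)
LR = 1.82 / (5*5.3 - 1.82)
LR = 1.82 / 24.6800

0.0737


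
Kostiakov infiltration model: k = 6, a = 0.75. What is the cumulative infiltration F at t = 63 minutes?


F = k * t^a = 6 * 63^0.75
F = 6 * 22.361731

134.1704 mm


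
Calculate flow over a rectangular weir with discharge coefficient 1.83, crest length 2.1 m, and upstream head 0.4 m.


Q = C * L * H^(3/2) = 1.83 * 2.1 * 0.4^1.5 = 1.83 * 2.1 * 0.252982

0.9722 m^3/s


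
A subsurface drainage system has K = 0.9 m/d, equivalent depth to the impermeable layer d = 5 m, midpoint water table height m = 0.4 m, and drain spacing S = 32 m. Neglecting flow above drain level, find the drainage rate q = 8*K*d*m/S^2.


q = 8*K*d*m/S^2
q = 8*0.9*5*0.4/32^2
q = 14.4000 / 1024

0.0141 m/d


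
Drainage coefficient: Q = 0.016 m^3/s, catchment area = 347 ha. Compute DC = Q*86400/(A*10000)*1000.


DC = Q * 86400 / (A * 10000) * 1000
DC = 0.016 * 86400 / (347 * 10000) * 1000
DC = 1382400.0000 / 3470000

0.3984 mm/day


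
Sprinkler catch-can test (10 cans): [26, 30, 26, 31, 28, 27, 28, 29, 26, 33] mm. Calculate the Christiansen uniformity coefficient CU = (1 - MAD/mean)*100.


mean = 28.400000 mm
MAD = 1.880000 mm
CU = (1 - 1.880000/28.400000)*100

93.3803 %


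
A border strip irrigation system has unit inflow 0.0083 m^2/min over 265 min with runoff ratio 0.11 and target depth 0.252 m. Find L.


L = q*t/((1+r)*Z)
L = 0.0083*265/((1+0.11)*0.252)
L = 2.1995/0.27972

7.8632 m


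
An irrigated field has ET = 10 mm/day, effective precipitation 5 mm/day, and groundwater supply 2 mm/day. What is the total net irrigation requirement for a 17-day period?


Daily deficit = ET - Pe - GW = 10 - 5 - 2 = 3 mm/day
NIR = 3 * 17 = 51 mm

51.0000 mm


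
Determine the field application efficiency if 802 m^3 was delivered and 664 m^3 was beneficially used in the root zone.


Ea = V_root / V_field * 100 = 664 / 802 * 100 = 82.7930%

82.7930 %


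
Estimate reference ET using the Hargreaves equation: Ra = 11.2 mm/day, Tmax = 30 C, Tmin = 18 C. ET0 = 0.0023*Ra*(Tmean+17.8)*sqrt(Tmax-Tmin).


Tmean = (Tmax + Tmin)/2 = (30 + 18)/2 = 24.0
ET0 = 0.0023 * 11.2 * (24.0 + 17.8) * sqrt(30 - 18)
ET0 = 0.0023 * 11.2 * 41.8 * 3.464102

3.7300 mm/day


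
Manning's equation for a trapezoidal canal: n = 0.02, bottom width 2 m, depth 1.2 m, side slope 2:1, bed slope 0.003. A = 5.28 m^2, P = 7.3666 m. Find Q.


R = A/P = 5.28/7.3666 = 0.716749
Q = (1/0.02) * 5.28 * 0.716749^(2/3) * 0.003^0.5

11.5809 m^3/s


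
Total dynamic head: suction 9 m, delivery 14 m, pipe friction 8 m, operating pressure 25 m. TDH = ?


TDH = Hs + Hd + hf + Hp = 9 + 14 + 8 + 25 = 56

56 m


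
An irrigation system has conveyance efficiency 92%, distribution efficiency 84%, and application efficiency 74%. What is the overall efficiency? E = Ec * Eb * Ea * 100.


Ec = 0.92, Eb = 0.84, Ea = 0.74
E = 0.92 * 0.84 * 0.74 * 100 = 57.1872%

57.1872 %


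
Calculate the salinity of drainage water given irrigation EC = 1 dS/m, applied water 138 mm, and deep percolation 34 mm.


EC_dw = EC_iw * D_iw / D_dw
EC_dw = 1 * 138 / 34
EC_dw = 138 / 34

4.0588 dS/m


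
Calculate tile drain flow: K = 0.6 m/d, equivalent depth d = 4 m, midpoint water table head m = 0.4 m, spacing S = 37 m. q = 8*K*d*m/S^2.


q = 8*K*d*m/S^2
q = 8*0.6*4*0.4/37^2
q = 7.6800 / 1369

0.0056 m/d


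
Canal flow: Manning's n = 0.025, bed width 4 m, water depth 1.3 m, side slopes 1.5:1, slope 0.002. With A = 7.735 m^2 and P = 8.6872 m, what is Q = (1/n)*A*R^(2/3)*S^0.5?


R = A/P = 7.735/8.6872 = 0.890390
Q = (1/0.025) * 7.735 * 0.890390^(2/3) * 0.002^0.5

12.8063 m^3/s


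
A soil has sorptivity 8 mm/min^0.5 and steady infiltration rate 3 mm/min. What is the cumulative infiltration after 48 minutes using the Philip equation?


F = S*sqrt(t) + A*t
F = 8*sqrt(48) + 3*48
F = 8*6.928203 + 144

199.4256 mm


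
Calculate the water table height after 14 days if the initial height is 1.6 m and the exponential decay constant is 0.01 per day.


m = m0 * exp(-k*t)
m = 1.6 * exp(-0.01 * 14)
m = 1.6 * exp(-0.1400)

1.3910 m


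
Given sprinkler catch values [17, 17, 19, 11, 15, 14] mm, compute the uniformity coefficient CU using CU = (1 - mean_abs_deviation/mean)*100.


mean = 15.500000 mm
MAD = 2.166667 mm
CU = (1 - 2.166667/15.500000)*100

86.0215 %


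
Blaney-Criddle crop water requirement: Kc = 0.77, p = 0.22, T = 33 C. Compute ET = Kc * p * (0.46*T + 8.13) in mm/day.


ET = Kc * p * (0.46*T + 8.13)
ET = 0.77 * 0.22 * (0.46*33 + 8.13)
ET = 0.77 * 0.22 * 23.3100

3.9487 mm/day


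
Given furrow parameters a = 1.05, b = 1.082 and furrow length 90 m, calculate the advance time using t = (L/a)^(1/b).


t = (L/a)^(1/b)
t = (90/1.05)^(1/1.082)
t = 85.714286^(1/1.082)

61.1724 min


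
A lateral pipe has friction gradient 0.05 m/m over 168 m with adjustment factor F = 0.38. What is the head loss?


hf = J * L * F = 0.05 * 168 * 0.38 = 3.1920 m

3.1920 m


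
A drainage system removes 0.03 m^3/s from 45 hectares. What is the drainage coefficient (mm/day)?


DC = Q * 86400 / (A * 10000) * 1000
DC = 0.03 * 86400 / (45 * 10000) * 1000
DC = 2592000.0000 / 450000

5.7600 mm/day


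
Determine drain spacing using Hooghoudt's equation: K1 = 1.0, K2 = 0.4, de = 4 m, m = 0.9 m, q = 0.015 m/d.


S^2 = 8*K2*de*m/q + 4*K1*m^2/q
S^2 = 8*0.4*4*0.9/0.015 + 4*1.0*0.9^2/0.015
S = sqrt(984.0000)

31.3688 m


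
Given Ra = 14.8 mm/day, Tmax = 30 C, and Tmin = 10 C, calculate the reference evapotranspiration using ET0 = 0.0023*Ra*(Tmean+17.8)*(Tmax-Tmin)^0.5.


Tmean = (Tmax + Tmin)/2 = (30 + 10)/2 = 20.0
ET0 = 0.0023 * 14.8 * (20.0 + 17.8) * sqrt(30 - 10)
ET0 = 0.0023 * 14.8 * 37.8 * 4.472136

5.7544 mm/day


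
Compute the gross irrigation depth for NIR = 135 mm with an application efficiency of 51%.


Ea = 51% = 0.51
GID = NIR / Ea = 135 / 0.51 = 264.7059 mm

264.7059 mm


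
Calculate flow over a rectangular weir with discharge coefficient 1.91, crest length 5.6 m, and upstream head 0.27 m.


Q = C * L * H^(3/2) = 1.91 * 5.6 * 0.27^1.5 = 1.91 * 5.6 * 0.140296

1.5006 m^3/s


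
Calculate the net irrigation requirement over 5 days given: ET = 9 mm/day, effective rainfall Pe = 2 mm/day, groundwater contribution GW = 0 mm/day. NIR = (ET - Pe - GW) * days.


Daily deficit = ET - Pe - GW = 9 - 2 - 0 = 7 mm/day
NIR = 7 * 5 = 35 mm

35.0000 mm


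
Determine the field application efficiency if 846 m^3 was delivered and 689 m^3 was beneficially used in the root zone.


Ea = V_root / V_field * 100 = 689 / 846 * 100 = 81.4421%

81.4421 %


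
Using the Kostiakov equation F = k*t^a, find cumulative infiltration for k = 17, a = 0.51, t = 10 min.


F = k * t^a = 17 * 10^0.51
F = 17 * 3.235937

55.0109 mm


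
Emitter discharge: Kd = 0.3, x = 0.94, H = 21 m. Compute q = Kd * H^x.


q = Kd * H^x = 0.3 * 21^0.94 = 0.3 * 17.493880

5.2482 L/h


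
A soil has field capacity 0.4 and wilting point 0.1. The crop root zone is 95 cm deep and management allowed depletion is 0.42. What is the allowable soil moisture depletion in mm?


SMD = (FC - PWP) * d * MAD * 10
SMD = (0.4 - 0.1) * 95 * 0.42 * 10
SMD = 0.3000 * 95 * 0.42 * 10

119.7000 mm


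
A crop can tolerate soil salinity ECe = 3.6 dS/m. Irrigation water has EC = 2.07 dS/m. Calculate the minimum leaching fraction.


LR = ECiw / (5*ECe - ECiw)
LR = 2.07 / (5*3.6 - 2.07)
LR = 2.07 / 15.9300

0.1299


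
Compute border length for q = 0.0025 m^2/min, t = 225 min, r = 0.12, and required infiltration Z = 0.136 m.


L = q*t/((1+r)*Z)
L = 0.0025*225/((1+0.12)*0.136)
L = 0.5625/0.15232

3.6929 m


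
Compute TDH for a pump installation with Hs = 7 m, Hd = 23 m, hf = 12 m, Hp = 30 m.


TDH = Hs + Hd + hf + Hp = 7 + 23 + 12 + 30 = 72

72 m


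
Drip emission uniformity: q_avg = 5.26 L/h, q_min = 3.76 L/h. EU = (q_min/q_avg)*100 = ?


EU = (q_min/q_avg)*100 = (3.76/5.26)*100 = 71.4829%

71.4829 %


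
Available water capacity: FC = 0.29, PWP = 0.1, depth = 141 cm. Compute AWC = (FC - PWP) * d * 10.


AWC = (FC - PWP) * d * 10
AWC = (0.29 - 0.1) * 141 * 10
AWC = 0.1900 * 141 * 10

267.9000 mm


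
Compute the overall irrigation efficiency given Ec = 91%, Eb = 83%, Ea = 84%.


Ec = 0.91, Eb = 0.83, Ea = 0.84
E = 0.91 * 0.83 * 0.84 * 100 = 63.4452%

63.4452 %


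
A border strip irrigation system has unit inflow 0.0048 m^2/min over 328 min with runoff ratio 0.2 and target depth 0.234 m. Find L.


L = q*t/((1+r)*Z)
L = 0.0048*328/((1+0.2)*0.234)
L = 1.5744/0.2808

5.6068 m


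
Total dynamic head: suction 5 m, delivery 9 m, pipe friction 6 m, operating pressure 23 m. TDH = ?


TDH = Hs + Hd + hf + Hp = 5 + 9 + 6 + 23 = 43

43 m


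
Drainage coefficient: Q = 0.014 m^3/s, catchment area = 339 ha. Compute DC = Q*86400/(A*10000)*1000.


DC = Q * 86400 / (A * 10000) * 1000
DC = 0.014 * 86400 / (339 * 10000) * 1000
DC = 1209600.0000 / 3390000

0.3568 mm/day


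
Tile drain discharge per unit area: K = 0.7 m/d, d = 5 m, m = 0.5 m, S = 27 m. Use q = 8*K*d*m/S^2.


q = 8*K*d*m/S^2
q = 8*0.7*5*0.5/27^2
q = 14.0000 / 729

0.0192 m/d


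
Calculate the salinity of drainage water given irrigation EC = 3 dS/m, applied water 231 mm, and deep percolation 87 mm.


EC_dw = EC_iw * D_iw / D_dw
EC_dw = 3 * 231 / 87
EC_dw = 693 / 87

7.9655 dS/m


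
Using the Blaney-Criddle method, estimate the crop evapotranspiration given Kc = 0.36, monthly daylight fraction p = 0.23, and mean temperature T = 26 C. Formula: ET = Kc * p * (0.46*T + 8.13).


ET = Kc * p * (0.46*T + 8.13)
ET = 0.36 * 0.23 * (0.46*26 + 8.13)
ET = 0.36 * 0.23 * 20.0900

1.6635 mm/day


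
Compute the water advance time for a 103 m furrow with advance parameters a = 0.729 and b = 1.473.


t = (L/a)^(1/b)
t = (103/0.729)^(1/1.473)
t = 141.289438^(1/1.473)

28.8191 min


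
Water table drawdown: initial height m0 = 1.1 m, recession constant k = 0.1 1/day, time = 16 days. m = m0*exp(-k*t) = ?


m = m0 * exp(-k*t)
m = 1.1 * exp(-0.1 * 16)
m = 1.1 * exp(-1.6000)

0.2221 m
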